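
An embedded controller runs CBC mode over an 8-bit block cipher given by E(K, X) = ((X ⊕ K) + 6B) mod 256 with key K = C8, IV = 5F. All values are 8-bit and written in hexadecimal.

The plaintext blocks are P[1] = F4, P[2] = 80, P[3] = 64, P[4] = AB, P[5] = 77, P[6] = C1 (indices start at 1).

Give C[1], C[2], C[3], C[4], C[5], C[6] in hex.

C[1] = CE, C[2] = F1, C[3] = C8, C[4] = 16, C[5] = 14, C[6] = 88

CBC encryption: C_i = E(K, P_i ⊕ C_{i−1}), with C_{0} = IV.
C[1]: P[1] ⊕ 5F = AB; E(K, AB) = CE.
C[2]: P[2] ⊕ CE = 4E; E(K, 4E) = F1.
C[3]: P[3] ⊕ F1 = 95; E(K, 95) = C8.
C[4]: P[4] ⊕ C8 = 63; E(K, 63) = 16.
C[5]: P[5] ⊕ 16 = 61; E(K, 61) = 14.
C[6]: P[6] ⊕ 14 = D5; E(K, D5) = 88.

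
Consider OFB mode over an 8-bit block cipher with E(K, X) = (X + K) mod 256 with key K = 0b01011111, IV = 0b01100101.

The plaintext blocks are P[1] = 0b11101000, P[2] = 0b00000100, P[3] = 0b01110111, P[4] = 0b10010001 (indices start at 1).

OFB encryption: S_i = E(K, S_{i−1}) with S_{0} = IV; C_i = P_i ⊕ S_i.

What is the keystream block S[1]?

C[1]: S = E(K, 0b01100101) = 0b11000100; 0b11101000 ⊕ 0b11000100 = 0b00101100.
So S[1] = 0b11000100.

0b11000100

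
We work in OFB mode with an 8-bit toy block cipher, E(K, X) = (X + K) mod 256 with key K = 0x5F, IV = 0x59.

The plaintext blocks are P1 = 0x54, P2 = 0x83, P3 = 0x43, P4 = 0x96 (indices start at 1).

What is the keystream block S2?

OFB encryption: S_i = E(K, S_{i−1}) with S_{0} = IV; C_i = P_i ⊕ S_i.
C1: S = E(K, 0x59) = 0xB8; 0x54 ⊕ 0xB8 = 0xEC.
C2: S = E(K, 0xB8) = 0x17; 0x83 ⊕ 0x17 = 0x94.
So S2 = 0x17.

0x17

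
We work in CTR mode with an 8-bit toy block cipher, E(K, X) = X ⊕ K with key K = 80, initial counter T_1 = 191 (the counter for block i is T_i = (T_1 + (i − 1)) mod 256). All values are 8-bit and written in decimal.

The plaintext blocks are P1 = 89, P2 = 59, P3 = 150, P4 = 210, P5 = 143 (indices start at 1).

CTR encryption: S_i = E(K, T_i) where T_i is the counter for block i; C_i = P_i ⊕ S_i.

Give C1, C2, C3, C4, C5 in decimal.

C1: T = 191, S = E(K, T) = 239; 89 ⊕ 239 = 182.
C2: T = 192, S = E(K, T) = 144; 59 ⊕ 144 = 171.
C3: T = 193, S = E(K, T) = 145; 150 ⊕ 145 = 7.
C4: T = 194, S = E(K, T) = 146; 210 ⊕ 146 = 64.
C5: T = 195, S = E(K, T) = 147; 143 ⊕ 147 = 28.

C1 = 182, C2 = 171, C3 = 7, C4 = 64, C5 = 28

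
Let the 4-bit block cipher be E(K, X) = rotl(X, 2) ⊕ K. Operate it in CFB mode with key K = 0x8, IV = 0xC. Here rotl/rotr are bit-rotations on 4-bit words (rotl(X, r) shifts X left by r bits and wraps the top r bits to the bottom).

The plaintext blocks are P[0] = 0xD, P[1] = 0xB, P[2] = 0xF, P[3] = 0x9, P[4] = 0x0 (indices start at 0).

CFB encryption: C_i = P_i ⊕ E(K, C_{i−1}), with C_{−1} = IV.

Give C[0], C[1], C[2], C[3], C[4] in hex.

C[0]: E(K, 0xC) = 0xB; 0xD ⊕ 0xB = 0x6.
C[1]: E(K, 0x6) = 0x1; 0xB ⊕ 0x1 = 0xA.
C[2]: E(K, 0xA) = 0x2; 0xF ⊕ 0x2 = 0xD.
C[3]: E(K, 0xD) = 0xF; 0x9 ⊕ 0xF = 0x6.
C[4]: E(K, 0x6) = 0x1; 0x0 ⊕ 0x1 = 0x1.

C[0] = 0x6, C[1] = 0xA, C[2] = 0xD, C[3] = 0x6, C[4] = 0x1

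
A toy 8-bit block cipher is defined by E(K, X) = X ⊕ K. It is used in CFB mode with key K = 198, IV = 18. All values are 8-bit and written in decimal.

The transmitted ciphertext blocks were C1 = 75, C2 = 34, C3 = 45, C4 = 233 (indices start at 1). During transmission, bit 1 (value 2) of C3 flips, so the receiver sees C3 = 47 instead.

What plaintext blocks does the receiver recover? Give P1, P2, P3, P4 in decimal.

CFB decryption: P_i = C_i ⊕ E(K, C_{i−1}), with C_{0} = IV.
Only C3 changed, to 47. In CFB, a change in C_i flips the same bit in P_i and garbles P_{i+1}. Decrypting the received ciphertext:
P1: E(K, 18) = 212; 75 ⊕ 212 = 159.
P2: E(K, 75) = 141; 34 ⊕ 141 = 175.
P3: E(K, 34) = 228; 47 ⊕ 228 = 203.
P4: E(K, 47) = 233; 233 ⊕ 233 = 0.
Blocks that differ from the original plaintext: P3, P4.

P1 = 159, P2 = 175, P3 = 203, P4 = 0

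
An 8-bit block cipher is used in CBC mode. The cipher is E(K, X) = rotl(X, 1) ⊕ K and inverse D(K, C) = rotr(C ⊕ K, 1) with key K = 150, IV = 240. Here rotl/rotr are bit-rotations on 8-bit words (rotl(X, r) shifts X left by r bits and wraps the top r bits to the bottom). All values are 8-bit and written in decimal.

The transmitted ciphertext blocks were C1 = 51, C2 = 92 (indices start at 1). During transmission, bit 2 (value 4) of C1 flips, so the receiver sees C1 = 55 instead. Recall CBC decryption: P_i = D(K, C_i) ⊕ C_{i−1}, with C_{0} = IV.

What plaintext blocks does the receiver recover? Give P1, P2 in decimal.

Only C1 changed, to 55. In CBC, a change in C_i garbles P_i and flips the same bit in P_{i+1}. Decrypting the received ciphertext:
P1: D(K, 55) = 208; 208 ⊕ 240 = 32.
P2: D(K, 92) = 101; 101 ⊕ 55 = 82.
Blocks that differ from the original plaintext: P1, P2.

P1 = 32, P2 = 82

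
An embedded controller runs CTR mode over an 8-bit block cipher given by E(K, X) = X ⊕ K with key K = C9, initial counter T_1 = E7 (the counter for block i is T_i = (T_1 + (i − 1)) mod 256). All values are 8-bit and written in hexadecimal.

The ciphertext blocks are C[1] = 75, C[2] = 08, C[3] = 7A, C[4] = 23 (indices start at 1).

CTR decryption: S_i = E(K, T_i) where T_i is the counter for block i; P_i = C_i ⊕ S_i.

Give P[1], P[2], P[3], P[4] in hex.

P[1]: T = E7, S = E(K, T) = 2E; 75 ⊕ 2E = 5B.
P[2]: T = E8, S = E(K, T) = 21; 08 ⊕ 21 = 29.
P[3]: T = E9, S = E(K, T) = 20; 7A ⊕ 20 = 5A.
P[4]: T = EA, S = E(K, T) = 23; 23 ⊕ 23 = 00.

P[1] = 5B, P[2] = 29, P[3] = 5A, P[4] = 00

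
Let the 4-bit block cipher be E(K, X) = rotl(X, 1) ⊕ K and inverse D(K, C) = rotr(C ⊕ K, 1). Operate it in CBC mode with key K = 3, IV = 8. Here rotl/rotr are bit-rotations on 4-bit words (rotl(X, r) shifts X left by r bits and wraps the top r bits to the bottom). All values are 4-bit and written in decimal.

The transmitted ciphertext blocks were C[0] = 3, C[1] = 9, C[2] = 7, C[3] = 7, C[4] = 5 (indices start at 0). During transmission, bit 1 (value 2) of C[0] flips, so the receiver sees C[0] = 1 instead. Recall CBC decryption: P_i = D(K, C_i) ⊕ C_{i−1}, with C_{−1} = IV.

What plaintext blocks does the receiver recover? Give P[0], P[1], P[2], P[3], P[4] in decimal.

Only C[0] changed, to 1. In CBC, a change in C_i garbles P_i and flips the same bit in P_{i+1}. Decrypting the received ciphertext:
P[0]: D(K, 1) = 1; 1 ⊕ 8 = 9.
P[1]: D(K, 9) = 5; 5 ⊕ 1 = 4.
P[2]: D(K, 7) = 2; 2 ⊕ 9 = 11.
P[3]: D(K, 7) = 2; 2 ⊕ 7 = 5.
P[4]: D(K, 5) = 3; 3 ⊕ 7 = 4.
Blocks that differ from the original plaintext: P[0], P[1].

P[0] = 9, P[1] = 4, P[2] = 11, P[3] = 5, P[4] = 4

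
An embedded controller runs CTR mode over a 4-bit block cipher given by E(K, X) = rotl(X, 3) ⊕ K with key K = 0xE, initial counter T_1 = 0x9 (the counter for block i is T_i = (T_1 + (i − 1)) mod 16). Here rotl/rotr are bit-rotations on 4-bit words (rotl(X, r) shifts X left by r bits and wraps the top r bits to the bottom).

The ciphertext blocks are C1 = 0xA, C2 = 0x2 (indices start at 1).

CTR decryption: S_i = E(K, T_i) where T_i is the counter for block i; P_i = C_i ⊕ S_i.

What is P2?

P2 = 0x9

P2: T = 0xA, S = E(K, T) = 0xB; 0x2 ⊕ 0xB = 0x9.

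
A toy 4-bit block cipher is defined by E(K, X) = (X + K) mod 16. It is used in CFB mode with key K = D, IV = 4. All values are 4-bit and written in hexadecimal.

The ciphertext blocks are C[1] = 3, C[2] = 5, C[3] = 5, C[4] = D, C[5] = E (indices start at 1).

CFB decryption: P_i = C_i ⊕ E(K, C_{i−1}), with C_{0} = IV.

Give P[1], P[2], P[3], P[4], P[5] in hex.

P[1]: E(K, 4) = 1; 3 ⊕ 1 = 2.
P[2]: E(K, 3) = 0; 5 ⊕ 0 = 5.
P[3]: E(K, 5) = 2; 5 ⊕ 2 = 7.
P[4]: E(K, 5) = 2; D ⊕ 2 = F.
P[5]: E(K, D) = A; E ⊕ A = 4.

P[1] = 2, P[2] = 5, P[3] = 7, P[4] = F, P[5] = 4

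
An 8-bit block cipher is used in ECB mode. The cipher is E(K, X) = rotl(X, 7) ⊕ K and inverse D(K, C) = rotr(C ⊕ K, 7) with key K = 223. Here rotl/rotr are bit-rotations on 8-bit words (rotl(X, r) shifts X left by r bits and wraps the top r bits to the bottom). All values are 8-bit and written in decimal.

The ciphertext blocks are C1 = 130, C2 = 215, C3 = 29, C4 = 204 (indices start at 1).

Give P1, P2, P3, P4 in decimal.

ECB decryption: P_i = D(K, C_i).
P1: D(K, 130) = 186.
P2: D(K, 215) = 16.
P3: D(K, 29) = 133.
P4: D(K, 204) = 38.

P1 = 186, P2 = 16, P3 = 133, P4 = 38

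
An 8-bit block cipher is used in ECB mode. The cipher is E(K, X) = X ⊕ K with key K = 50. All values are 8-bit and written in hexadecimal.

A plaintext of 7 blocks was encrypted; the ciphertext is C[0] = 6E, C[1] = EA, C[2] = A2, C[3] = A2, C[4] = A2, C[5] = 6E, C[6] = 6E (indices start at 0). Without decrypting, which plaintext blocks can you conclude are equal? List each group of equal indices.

P[0] = P[5] = P[6]; P[2] = P[3] = P[4]

ECB encrypts each block independently with the same key, so equal ciphertext blocks imply equal plaintext blocks.
C[0] = C[5] = C[6] = 6E, so P[0] = P[5] = P[6].
C[2] = C[3] = C[4] = A2, so P[2] = P[3] = P[4].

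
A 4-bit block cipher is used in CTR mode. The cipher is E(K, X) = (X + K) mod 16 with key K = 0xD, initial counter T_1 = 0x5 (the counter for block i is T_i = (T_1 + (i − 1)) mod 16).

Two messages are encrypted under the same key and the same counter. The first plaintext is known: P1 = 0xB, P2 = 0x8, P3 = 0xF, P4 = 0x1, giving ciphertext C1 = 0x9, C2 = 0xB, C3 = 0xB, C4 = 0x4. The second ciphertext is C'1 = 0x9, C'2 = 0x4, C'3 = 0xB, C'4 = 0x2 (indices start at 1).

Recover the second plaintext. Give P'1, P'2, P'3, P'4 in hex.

P'1 = 0xB, P'2 = 0x7, P'3 = 0xF, P'4 = 0x7

In CTR with a reused counter, both messages share the same keystream S_i, so C_i ⊕ C'_i = P_i ⊕ P'_i and thus P'_i = P_i ⊕ C_i ⊕ C'_i.
P'1: 0xB ⊕ 0x9 ⊕ 0x9 = 0xB.
P'2: 0x8 ⊕ 0xB ⊕ 0x4 = 0x7.
P'3: 0xF ⊕ 0xB ⊕ 0xB = 0xF.
P'4: 0x1 ⊕ 0x4 ⊕ 0x2 = 0x7.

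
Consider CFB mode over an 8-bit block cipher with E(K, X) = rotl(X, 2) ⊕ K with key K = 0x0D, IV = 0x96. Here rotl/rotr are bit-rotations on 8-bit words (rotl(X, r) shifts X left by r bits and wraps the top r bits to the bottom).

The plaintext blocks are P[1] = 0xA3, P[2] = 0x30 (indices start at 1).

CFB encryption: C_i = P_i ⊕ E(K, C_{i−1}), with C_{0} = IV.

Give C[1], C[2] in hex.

C[1]: E(K, 0x96) = 0x57; 0xA3 ⊕ 0x57 = 0xF4.
C[2]: E(K, 0xF4) = 0xDE; 0x30 ⊕ 0xDE = 0xEE.

C[1] = 0xF4, C[2] = 0xEE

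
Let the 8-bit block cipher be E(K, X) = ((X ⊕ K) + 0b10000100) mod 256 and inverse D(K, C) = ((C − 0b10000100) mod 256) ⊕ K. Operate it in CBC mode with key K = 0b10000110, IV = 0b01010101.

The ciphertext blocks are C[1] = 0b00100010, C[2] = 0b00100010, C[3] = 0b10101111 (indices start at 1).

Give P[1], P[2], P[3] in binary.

P[1] = 0b01001101, P[2] = 0b00111010, P[3] = 0b10001111

CBC decryption: P_i = D(K, C_i) ⊕ C_{i−1}, with C_{0} = IV.
P[1]: D(K, 0b00100010) = 0b00011000; 0b00011000 ⊕ 0b01010101 = 0b01001101.
P[2]: D(K, 0b00100010) = 0b00011000; 0b00011000 ⊕ 0b00100010 = 0b00111010.
P[3]: D(K, 0b10101111) = 0b10101101; 0b10101101 ⊕ 0b00100010 = 0b10001111.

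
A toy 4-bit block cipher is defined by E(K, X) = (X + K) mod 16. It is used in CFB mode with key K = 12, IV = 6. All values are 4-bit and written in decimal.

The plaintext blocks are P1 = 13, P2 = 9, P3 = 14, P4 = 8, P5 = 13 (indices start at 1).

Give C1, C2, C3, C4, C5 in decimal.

C1 = 15, C2 = 2, C3 = 0, C4 = 4, C5 = 13

CFB encryption: C_i = P_i ⊕ E(K, C_{i−1}), with C_{0} = IV.
C1: E(K, 6) = 2; 13 ⊕ 2 = 15.
C2: E(K, 15) = 11; 9 ⊕ 11 = 2.
C3: E(K, 2) = 14; 14 ⊕ 14 = 0.
C4: E(K, 0) = 12; 8 ⊕ 12 = 4.
C5: E(K, 4) = 0; 13 ⊕ 0 = 13.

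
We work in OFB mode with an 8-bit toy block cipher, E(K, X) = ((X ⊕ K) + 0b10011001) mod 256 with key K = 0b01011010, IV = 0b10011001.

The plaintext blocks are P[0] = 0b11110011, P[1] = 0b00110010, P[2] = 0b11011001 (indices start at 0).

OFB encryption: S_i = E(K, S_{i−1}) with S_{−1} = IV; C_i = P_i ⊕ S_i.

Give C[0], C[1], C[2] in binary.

C[0]: S = E(K, 0b10011001) = 0b01011100; 0b11110011 ⊕ 0b01011100 = 0b10101111.
C[1]: S = E(K, 0b01011100) = 0b10011111; 0b00110010 ⊕ 0b10011111 = 0b10101101.
C[2]: S = E(K, 0b10011111) = 0b01011110; 0b11011001 ⊕ 0b01011110 = 0b10000111.

C[0] = 0b10101111, C[1] = 0b10101101, C[2] = 0b10000111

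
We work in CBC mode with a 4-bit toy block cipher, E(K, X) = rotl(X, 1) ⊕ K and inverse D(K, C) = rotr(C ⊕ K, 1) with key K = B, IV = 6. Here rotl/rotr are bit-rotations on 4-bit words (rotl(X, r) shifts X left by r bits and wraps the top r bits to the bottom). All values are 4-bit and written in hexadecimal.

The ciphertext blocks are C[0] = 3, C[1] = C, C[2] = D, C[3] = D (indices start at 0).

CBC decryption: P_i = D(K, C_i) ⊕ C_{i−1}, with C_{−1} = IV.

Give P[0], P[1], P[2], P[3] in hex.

P[0]: D(K, 3) = 4; 4 ⊕ 6 = 2.
P[1]: D(K, C) = B; B ⊕ 3 = 8.
P[2]: D(K, D) = 3; 3 ⊕ C = F.
P[3]: D(K, D) = 3; 3 ⊕ D = E.

P[0] = 2, P[1] = 8, P[2] = F, P[3] = E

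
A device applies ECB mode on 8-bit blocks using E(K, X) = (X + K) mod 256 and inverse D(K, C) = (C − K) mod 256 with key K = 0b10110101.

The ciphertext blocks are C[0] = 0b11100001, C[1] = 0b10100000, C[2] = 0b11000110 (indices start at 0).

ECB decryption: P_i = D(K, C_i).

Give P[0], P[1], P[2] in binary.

P[0]: D(K, 0b11100001) = 0b00101100.
P[1]: D(K, 0b10100000) = 0b11101011.
P[2]: D(K, 0b11000110) = 0b00010001.

P[0] = 0b00101100, P[1] = 0b11101011, P[2] = 0b00010001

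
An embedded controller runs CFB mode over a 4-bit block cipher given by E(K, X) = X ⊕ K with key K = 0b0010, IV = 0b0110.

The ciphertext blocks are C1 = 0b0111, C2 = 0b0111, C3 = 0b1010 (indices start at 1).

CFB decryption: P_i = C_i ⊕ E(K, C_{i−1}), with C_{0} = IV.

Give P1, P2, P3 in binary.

P1: E(K, 0b0110) = 0b0100; 0b0111 ⊕ 0b0100 = 0b0011.
P2: E(K, 0b0111) = 0b0101; 0b0111 ⊕ 0b0101 = 0b0010.
P3: E(K, 0b0111) = 0b0101; 0b1010 ⊕ 0b0101 = 0b1111.

P1 = 0b0011, P2 = 0b0010, P3 = 0b1111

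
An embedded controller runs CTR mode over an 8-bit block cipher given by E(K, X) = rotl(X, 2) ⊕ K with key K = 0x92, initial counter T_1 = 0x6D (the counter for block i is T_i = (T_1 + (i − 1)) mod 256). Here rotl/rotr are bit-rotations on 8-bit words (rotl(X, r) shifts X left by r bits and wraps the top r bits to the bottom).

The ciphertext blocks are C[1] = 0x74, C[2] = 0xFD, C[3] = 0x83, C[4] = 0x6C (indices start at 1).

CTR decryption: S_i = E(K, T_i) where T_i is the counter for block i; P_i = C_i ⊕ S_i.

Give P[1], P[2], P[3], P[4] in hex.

P[1]: T = 0x6D, S = E(K, T) = 0x27; 0x74 ⊕ 0x27 = 0x53.
P[2]: T = 0x6E, S = E(K, T) = 0x2B; 0xFD ⊕ 0x2B = 0xD6.
P[3]: T = 0x6F, S = E(K, T) = 0x2F; 0x83 ⊕ 0x2F = 0xAC.
P[4]: T = 0x70, S = E(K, T) = 0x53; 0x6C ⊕ 0x53 = 0x3F.

P[1] = 0x53, P[2] = 0xD6, P[3] = 0xAC, P[4] = 0x3F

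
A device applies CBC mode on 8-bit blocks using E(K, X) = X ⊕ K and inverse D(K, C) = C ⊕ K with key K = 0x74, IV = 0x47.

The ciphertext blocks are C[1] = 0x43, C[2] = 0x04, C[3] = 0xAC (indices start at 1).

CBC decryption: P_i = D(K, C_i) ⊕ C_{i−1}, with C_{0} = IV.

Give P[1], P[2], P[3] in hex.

P[1]: D(K, 0x43) = 0x37; 0x37 ⊕ 0x47 = 0x70.
P[2]: D(K, 0x04) = 0x70; 0x70 ⊕ 0x43 = 0x33.
P[3]: D(K, 0xAC) = 0xD8; 0xD8 ⊕ 0x04 = 0xDC.

P[1] = 0x70, P[2] = 0x33, P[3] = 0xDC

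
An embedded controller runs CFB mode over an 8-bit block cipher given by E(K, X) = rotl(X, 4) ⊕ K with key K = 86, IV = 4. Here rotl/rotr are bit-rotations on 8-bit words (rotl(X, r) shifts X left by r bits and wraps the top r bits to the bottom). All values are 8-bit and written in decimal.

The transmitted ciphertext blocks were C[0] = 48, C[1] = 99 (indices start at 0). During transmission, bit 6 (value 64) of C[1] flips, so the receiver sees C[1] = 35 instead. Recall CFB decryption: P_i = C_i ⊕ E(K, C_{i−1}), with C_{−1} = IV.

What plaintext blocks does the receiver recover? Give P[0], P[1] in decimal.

P[0] = 38, P[1] = 118

Only C[1] changed, to 35. In CFB, a change in C_i flips the same bit in P_i and garbles P_{i+1}. Decrypting the received ciphertext:
P[0]: E(K, 4) = 22; 48 ⊕ 22 = 38.
P[1]: E(K, 48) = 85; 35 ⊕ 85 = 118.
Blocks that differ from the original plaintext: P[1].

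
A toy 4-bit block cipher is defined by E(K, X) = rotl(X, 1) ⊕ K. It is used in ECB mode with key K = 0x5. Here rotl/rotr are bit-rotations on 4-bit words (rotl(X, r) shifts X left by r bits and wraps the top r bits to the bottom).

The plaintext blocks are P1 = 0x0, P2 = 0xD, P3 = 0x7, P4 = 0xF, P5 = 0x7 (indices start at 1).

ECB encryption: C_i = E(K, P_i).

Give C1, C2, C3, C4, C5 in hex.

C1: E(K, 0x0) = 0x5.
C2: E(K, 0xD) = 0xE.
C3: E(K, 0x7) = 0xB.
C4: E(K, 0xF) = 0xA.
C5: E(K, 0x7) = 0xB.

C1 = 0x5, C2 = 0xE, C3 = 0xB, C4 = 0xA, C5 = 0xB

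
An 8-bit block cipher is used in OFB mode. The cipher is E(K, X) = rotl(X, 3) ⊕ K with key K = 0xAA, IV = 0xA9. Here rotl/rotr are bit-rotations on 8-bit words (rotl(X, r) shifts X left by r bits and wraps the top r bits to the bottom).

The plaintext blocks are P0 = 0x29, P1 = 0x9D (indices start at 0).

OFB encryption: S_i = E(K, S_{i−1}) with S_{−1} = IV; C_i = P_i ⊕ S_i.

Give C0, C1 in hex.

C0: S = E(K, 0xA9) = 0xE7; 0x29 ⊕ 0xE7 = 0xCE.
C1: S = E(K, 0xE7) = 0x95; 0x9D ⊕ 0x95 = 0x08.

C0 = 0xCE, C1 = 0x08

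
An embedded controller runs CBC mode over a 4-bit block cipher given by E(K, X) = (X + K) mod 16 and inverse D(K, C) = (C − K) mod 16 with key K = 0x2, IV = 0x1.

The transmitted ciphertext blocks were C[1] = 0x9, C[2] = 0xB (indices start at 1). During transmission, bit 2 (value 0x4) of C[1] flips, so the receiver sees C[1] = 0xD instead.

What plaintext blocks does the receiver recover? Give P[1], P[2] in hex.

CBC decryption: P_i = D(K, C_i) ⊕ C_{i−1}, with C_{0} = IV.
Only C[1] changed, to 0xD. In CBC, a change in C_i garbles P_i and flips the same bit in P_{i+1}. Decrypting the received ciphertext:
P[1]: D(K, 0xD) = 0xB; 0xB ⊕ 0x1 = 0xA.
P[2]: D(K, 0xB) = 0x9; 0x9 ⊕ 0xD = 0x4.
Blocks that differ from the original plaintext: P[1], P[2].

P[1] = 0xA, P[2] = 0x4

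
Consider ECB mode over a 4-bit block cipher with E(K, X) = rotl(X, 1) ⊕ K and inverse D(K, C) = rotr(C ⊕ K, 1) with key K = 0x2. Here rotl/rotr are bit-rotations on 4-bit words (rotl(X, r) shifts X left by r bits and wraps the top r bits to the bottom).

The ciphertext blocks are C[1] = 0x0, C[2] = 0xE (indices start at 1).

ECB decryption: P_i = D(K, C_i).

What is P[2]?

P[2]: D(K, 0xE) = 0x6.

P[2] = 0x6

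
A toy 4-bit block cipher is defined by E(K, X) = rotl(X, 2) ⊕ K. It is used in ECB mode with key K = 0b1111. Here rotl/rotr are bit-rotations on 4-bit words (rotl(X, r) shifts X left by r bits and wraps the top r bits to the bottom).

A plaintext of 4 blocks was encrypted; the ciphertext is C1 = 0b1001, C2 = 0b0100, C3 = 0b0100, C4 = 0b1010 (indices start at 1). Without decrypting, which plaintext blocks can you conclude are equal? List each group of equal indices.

ECB encrypts each block independently with the same key, so equal ciphertext blocks imply equal plaintext blocks.
C2 = C3 = 0b0100, so P2 = P3.

P2 = P3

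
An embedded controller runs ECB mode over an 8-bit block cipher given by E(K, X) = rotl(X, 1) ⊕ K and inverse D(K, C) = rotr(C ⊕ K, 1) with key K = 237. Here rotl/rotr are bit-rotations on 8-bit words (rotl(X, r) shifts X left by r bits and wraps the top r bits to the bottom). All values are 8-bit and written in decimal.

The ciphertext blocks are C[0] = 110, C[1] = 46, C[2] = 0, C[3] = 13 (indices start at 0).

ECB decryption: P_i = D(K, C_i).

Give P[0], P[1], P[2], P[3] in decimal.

P[0]: D(K, 110) = 193.
P[1]: D(K, 46) = 225.
P[2]: D(K, 0) = 246.
P[3]: D(K, 13) = 112.

P[0] = 193, P[1] = 225, P[2] = 246, P[3] = 112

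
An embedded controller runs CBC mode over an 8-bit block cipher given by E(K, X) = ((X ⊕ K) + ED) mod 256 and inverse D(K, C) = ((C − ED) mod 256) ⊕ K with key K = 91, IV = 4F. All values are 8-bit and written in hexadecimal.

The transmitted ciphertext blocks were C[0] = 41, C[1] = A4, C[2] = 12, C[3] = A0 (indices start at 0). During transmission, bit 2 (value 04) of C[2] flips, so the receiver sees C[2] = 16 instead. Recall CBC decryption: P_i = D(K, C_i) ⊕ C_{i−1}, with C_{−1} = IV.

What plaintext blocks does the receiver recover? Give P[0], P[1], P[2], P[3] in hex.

P[0] = 8A, P[1] = 67, P[2] = 1C, P[3] = 34

Only C[2] changed, to 16. In CBC, a change in C_i garbles P_i and flips the same bit in P_{i+1}. Decrypting the received ciphertext:
P[0]: D(K, 41) = C5; C5 ⊕ 4F = 8A.
P[1]: D(K, A4) = 26; 26 ⊕ 41 = 67.
P[2]: D(K, 16) = B8; B8 ⊕ A4 = 1C.
P[3]: D(K, A0) = 22; 22 ⊕ 16 = 34.
Blocks that differ from the original plaintext: P[2], P[3].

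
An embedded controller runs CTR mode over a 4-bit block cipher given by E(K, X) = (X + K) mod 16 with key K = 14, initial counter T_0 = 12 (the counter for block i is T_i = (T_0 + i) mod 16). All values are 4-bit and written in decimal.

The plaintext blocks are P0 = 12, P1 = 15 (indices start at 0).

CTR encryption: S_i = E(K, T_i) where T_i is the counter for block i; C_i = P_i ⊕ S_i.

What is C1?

C1 = 4

C0: T = 12, S = E(K, T) = 10; 12 ⊕ 10 = 6.
C1: T = 13, S = E(K, T) = 11; 15 ⊕ 11 = 4.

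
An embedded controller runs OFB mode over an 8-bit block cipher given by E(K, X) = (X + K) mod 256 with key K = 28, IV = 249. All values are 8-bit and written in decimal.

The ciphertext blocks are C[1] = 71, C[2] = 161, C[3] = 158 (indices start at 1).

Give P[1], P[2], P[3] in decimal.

P[1] = 82, P[2] = 144, P[3] = 211

OFB decryption: S_i = E(K, S_{i−1}) with S_{0} = IV; P_i = C_i ⊕ S_i.
P[1]: S = E(K, 249) = 21; 71 ⊕ 21 = 82.
P[2]: S = E(K, 21) = 49; 161 ⊕ 49 = 144.
P[3]: S = E(K, 49) = 77; 158 ⊕ 77 = 211.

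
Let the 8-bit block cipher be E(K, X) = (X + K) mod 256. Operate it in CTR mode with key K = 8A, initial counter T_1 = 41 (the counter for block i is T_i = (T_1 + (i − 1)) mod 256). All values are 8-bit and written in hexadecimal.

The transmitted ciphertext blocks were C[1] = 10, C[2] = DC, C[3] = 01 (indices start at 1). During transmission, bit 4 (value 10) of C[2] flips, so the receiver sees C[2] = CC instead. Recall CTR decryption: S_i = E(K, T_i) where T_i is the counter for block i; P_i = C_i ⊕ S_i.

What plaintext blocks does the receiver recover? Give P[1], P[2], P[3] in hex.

Only C[2] changed, to CC. In CTR, a change in C_i flips the same bit in P_i only; the keystream is unaffected. Decrypting the received ciphertext:
P[1]: T = 41, S = E(K, T) = CB; 10 ⊕ CB = DB.
P[2]: T = 42, S = E(K, T) = CC; CC ⊕ CC = 00.
P[3]: T = 43, S = E(K, T) = CD; 01 ⊕ CD = CC.
Blocks that differ from the original plaintext: P[2].

P[1] = DB, P[2] = 00, P[3] = CC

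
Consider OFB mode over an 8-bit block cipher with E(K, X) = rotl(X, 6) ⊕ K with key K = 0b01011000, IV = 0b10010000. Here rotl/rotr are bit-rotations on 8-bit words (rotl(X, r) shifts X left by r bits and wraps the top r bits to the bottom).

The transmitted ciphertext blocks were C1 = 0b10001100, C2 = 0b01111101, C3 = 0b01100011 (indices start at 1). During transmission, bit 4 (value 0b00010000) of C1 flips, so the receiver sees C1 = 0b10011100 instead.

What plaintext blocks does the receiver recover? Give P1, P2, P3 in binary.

OFB decryption: S_i = E(K, S_{i−1}) with S_{0} = IV; P_i = C_i ⊕ S_i.
Only C1 changed, to 0b10011100. In OFB, a change in C_i flips the same bit in P_i only; the keystream is unaffected. Decrypting the received ciphertext:
P1: S = E(K, 0b10010000) = 0b01111100; 0b10011100 ⊕ 0b01111100 = 0b11100000.
P2: S = E(K, 0b01111100) = 0b01000111; 0b01111101 ⊕ 0b01000111 = 0b00111010.
P3: S = E(K, 0b01000111) = 0b10001001; 0b01100011 ⊕ 0b10001001 = 0b11101010.
Blocks that differ from the original plaintext: P1.

P1 = 0b11100000, P2 = 0b00111010, P3 = 0b11101010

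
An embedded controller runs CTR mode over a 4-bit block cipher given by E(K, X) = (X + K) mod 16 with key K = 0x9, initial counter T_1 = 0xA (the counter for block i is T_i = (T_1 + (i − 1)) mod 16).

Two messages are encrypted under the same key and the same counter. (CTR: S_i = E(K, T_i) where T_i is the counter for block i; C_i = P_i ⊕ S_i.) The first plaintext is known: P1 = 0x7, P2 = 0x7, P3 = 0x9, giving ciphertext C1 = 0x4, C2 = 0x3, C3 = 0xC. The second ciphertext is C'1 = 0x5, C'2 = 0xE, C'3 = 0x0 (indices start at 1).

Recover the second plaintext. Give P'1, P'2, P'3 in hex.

P'1 = 0x6, P'2 = 0xA, P'3 = 0x5

In CTR with a reused counter, both messages share the same keystream S_i, so C_i ⊕ C'_i = P_i ⊕ P'_i and thus P'_i = P_i ⊕ C_i ⊕ C'_i.
P'1: 0x7 ⊕ 0x4 ⊕ 0x5 = 0x6.
P'2: 0x7 ⊕ 0x3 ⊕ 0xE = 0xA.
P'3: 0x9 ⊕ 0xC ⊕ 0x0 = 0x5.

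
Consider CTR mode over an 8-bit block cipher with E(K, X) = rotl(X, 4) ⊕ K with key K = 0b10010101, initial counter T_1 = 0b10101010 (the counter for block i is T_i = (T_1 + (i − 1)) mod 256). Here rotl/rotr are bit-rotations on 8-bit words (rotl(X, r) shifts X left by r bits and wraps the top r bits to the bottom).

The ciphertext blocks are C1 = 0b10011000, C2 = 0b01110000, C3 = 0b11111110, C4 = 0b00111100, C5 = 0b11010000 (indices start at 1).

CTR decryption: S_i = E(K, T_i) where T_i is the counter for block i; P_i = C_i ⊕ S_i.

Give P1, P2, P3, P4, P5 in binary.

P1: T = 0b10101010, S = E(K, T) = 0b00111111; 0b10011000 ⊕ 0b00111111 = 0b10100111.
P2: T = 0b10101011, S = E(K, T) = 0b00101111; 0b01110000 ⊕ 0b00101111 = 0b01011111.
P3: T = 0b10101100, S = E(K, T) = 0b01011111; 0b11111110 ⊕ 0b01011111 = 0b10100001.
P4: T = 0b10101101, S = E(K, T) = 0b01001111; 0b00111100 ⊕ 0b01001111 = 0b01110011.
P5: T = 0b10101110, S = E(K, T) = 0b01111111; 0b11010000 ⊕ 0b01111111 = 0b10101111.

P1 = 0b10100111, P2 = 0b01011111, P3 = 0b10100001, P4 = 0b01110011, P5 = 0b10101111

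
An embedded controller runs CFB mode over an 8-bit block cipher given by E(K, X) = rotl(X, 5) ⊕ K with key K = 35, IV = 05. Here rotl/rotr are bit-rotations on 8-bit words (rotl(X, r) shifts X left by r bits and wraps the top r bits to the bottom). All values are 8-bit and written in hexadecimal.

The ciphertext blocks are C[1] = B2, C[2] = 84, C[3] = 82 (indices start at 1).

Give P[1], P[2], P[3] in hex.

P[1] = 27, P[2] = E7, P[3] = 27

CFB decryption: P_i = C_i ⊕ E(K, C_{i−1}), with C_{0} = IV.
P[1]: E(K, 05) = 95; B2 ⊕ 95 = 27.
P[2]: E(K, B2) = 63; 84 ⊕ 63 = E7.
P[3]: E(K, 84) = A5; 82 ⊕ A5 = 27.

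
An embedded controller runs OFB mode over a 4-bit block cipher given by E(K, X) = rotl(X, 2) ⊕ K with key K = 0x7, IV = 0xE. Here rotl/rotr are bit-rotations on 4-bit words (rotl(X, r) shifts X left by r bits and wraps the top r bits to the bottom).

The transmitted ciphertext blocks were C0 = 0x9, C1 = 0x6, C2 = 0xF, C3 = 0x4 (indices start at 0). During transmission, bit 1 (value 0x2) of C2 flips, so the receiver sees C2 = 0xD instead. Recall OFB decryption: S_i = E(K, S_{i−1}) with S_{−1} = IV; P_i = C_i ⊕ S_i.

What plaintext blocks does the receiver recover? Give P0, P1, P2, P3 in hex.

P0 = 0x5, P1 = 0x2, P2 = 0xB, P3 = 0xA

Only C2 changed, to 0xD. In OFB, a change in C_i flips the same bit in P_i only; the keystream is unaffected. Decrypting the received ciphertext:
P0: S = E(K, 0xE) = 0xC; 0x9 ⊕ 0xC = 0x5.
P1: S = E(K, 0xC) = 0x4; 0x6 ⊕ 0x4 = 0x2.
P2: S = E(K, 0x4) = 0x6; 0xD ⊕ 0x6 = 0xB.
P3: S = E(K, 0x6) = 0xE; 0x4 ⊕ 0xE = 0xA.
Blocks that differ from the original plaintext: P2.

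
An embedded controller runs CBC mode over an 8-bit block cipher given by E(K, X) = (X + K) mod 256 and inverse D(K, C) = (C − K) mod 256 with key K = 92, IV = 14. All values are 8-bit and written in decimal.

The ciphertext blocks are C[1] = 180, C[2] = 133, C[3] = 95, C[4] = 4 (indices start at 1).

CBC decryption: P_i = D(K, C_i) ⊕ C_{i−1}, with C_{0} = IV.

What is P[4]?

P[4] = 247

P[4]: D(K, 4) = 168; 168 ⊕ 95 = 247.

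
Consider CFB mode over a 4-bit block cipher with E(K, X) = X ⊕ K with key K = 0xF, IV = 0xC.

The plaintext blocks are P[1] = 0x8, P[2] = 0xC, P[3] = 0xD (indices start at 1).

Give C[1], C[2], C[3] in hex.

C[1] = 0xB, C[2] = 0x8, C[3] = 0xA

CFB encryption: C_i = P_i ⊕ E(K, C_{i−1}), with C_{0} = IV.
C[1]: E(K, 0xC) = 0x3; 0x8 ⊕ 0x3 = 0xB.
C[2]: E(K, 0xB) = 0x4; 0xC ⊕ 0x4 = 0x8.
C[3]: E(K, 0x8) = 0x7; 0xD ⊕ 0x7 = 0xA.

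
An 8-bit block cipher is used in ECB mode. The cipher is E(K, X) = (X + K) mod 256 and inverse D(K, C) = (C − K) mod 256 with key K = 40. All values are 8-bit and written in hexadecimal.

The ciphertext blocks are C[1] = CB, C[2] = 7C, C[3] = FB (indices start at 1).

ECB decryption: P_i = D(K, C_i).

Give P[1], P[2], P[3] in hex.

P[1] = 8B, P[2] = 3C, P[3] = BB

P[1]: D(K, CB) = 8B.
P[2]: D(K, 7C) = 3C.
P[3]: D(K, FB) = BB.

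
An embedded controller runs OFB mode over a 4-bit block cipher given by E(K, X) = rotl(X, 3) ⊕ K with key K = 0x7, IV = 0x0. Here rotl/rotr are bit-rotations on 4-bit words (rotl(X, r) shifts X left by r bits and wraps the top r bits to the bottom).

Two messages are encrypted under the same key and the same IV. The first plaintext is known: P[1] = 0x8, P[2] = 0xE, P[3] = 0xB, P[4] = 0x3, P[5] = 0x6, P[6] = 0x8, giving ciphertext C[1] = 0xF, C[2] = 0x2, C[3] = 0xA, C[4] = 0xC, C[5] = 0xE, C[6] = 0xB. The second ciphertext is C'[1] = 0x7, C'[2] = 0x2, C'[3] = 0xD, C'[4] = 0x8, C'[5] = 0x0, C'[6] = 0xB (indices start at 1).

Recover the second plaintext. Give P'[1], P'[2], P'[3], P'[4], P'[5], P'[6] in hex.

P'[1] = 0x0, P'[2] = 0xE, P'[3] = 0xC, P'[4] = 0x7, P'[5] = 0x8, P'[6] = 0x8

In OFB with a reused IV, both messages share the same keystream S_i, so C_i ⊕ C'_i = P_i ⊕ P'_i and thus P'_i = P_i ⊕ C_i ⊕ C'_i.
P'[1]: 0x8 ⊕ 0xF ⊕ 0x7 = 0x0.
P'[2]: 0xE ⊕ 0x2 ⊕ 0x2 = 0xE.
P'[3]: 0xB ⊕ 0xA ⊕ 0xD = 0xC.
P'[4]: 0x3 ⊕ 0xC ⊕ 0x8 = 0x7.
P'[5]: 0x6 ⊕ 0xE ⊕ 0x0 = 0x8.
P'[6]: 0x8 ⊕ 0xB ⊕ 0xB = 0x8.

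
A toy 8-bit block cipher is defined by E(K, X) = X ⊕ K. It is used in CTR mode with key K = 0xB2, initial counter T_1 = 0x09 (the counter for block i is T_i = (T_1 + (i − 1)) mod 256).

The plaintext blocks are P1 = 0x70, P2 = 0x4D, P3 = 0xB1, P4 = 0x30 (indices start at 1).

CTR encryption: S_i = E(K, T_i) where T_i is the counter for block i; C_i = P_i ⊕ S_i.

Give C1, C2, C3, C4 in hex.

C1 = 0xCB, C2 = 0xF5, C3 = 0x08, C4 = 0x8E

C1: T = 0x09, S = E(K, T) = 0xBB; 0x70 ⊕ 0xBB = 0xCB.
C2: T = 0x0A, S = E(K, T) = 0xB8; 0x4D ⊕ 0xB8 = 0xF5.
C3: T = 0x0B, S = E(K, T) = 0xB9; 0xB1 ⊕ 0xB9 = 0x08.
C4: T = 0x0C, S = E(K, T) = 0xBE; 0x30 ⊕ 0xBE = 0x8E.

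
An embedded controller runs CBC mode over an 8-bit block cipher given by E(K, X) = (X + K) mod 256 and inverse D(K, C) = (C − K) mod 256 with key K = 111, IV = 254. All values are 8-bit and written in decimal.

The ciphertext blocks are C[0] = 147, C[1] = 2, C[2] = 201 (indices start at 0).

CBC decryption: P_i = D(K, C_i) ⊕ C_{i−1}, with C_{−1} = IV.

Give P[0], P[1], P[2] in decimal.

P[0] = 218, P[1] = 0, P[2] = 88

P[0]: D(K, 147) = 36; 36 ⊕ 254 = 218.
P[1]: D(K, 2) = 147; 147 ⊕ 147 = 0.
P[2]: D(K, 201) = 90; 90 ⊕ 2 = 88.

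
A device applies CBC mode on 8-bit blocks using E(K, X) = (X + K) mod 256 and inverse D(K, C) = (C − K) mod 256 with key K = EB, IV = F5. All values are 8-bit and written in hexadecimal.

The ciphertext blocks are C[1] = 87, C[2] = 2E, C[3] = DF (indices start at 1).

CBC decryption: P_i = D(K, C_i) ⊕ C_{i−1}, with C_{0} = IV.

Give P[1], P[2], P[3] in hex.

P[1] = 69, P[2] = C4, P[3] = DA

P[1]: D(K, 87) = 9C; 9C ⊕ F5 = 69.
P[2]: D(K, 2E) = 43; 43 ⊕ 87 = C4.
P[3]: D(K, DF) = F4; F4 ⊕ 2E = DA.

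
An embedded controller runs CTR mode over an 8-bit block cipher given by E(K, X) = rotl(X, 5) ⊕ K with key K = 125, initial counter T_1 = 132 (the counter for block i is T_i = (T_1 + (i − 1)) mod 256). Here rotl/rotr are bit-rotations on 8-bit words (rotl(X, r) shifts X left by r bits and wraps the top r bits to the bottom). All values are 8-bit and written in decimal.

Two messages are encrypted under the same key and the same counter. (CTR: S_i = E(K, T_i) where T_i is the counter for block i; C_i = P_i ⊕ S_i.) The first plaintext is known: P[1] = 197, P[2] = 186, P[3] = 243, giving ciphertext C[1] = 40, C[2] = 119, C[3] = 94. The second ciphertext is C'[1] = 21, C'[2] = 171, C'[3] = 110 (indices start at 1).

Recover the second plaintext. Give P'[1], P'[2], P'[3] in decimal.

P'[1] = 248, P'[2] = 102, P'[3] = 195

In CTR with a reused counter, both messages share the same keystream S_i, so C_i ⊕ C'_i = P_i ⊕ P'_i and thus P'_i = P_i ⊕ C_i ⊕ C'_i.
P'[1]: 197 ⊕ 40 ⊕ 21 = 248.
P'[2]: 186 ⊕ 119 ⊕ 171 = 102.
P'[3]: 243 ⊕ 94 ⊕ 110 = 195.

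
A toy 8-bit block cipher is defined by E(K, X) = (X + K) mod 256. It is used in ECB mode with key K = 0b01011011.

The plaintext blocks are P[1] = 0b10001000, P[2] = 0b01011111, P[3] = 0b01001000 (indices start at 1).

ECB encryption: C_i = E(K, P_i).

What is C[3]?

C[3]: E(K, 0b01001000) = 0b10100011.

C[3] = 0b10100011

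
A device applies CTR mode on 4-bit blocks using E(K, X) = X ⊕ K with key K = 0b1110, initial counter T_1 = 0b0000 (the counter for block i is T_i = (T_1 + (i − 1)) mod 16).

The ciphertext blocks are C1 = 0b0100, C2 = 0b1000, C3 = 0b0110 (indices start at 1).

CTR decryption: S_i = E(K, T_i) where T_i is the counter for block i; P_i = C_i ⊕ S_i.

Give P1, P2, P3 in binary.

P1 = 0b1010, P2 = 0b0111, P3 = 0b1010

P1: T = 0b0000, S = E(K, T) = 0b1110; 0b0100 ⊕ 0b1110 = 0b1010.
P2: T = 0b0001, S = E(K, T) = 0b1111; 0b1000 ⊕ 0b1111 = 0b0111.
P3: T = 0b0010, S = E(K, T) = 0b1100; 0b0110 ⊕ 0b1100 = 0b1010.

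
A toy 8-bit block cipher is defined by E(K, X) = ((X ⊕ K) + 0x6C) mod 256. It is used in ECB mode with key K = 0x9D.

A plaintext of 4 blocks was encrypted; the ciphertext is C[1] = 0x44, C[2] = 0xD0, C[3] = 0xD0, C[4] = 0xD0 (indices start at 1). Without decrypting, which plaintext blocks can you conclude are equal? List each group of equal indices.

P[2] = P[3] = P[4]

ECB encrypts each block independently with the same key, so equal ciphertext blocks imply equal plaintext blocks.
C[2] = C[3] = C[4] = 0xD0, so P[2] = P[3] = P[4].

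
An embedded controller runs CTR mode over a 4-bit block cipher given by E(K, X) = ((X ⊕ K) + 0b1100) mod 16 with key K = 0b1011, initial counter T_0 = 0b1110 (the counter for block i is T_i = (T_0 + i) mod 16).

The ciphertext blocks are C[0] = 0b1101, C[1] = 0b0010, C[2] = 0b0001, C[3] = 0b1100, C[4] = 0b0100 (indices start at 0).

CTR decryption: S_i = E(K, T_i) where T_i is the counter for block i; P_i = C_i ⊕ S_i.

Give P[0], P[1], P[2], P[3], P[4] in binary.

P[0]: T = 0b1110, S = E(K, T) = 0b0001; 0b1101 ⊕ 0b0001 = 0b1100.
P[1]: T = 0b1111, S = E(K, T) = 0b0000; 0b0010 ⊕ 0b0000 = 0b0010.
P[2]: T = 0b0000, S = E(K, T) = 0b0111; 0b0001 ⊕ 0b0111 = 0b0110.
P[3]: T = 0b0001, S = E(K, T) = 0b0110; 0b1100 ⊕ 0b0110 = 0b1010.
P[4]: T = 0b0010, S = E(K, T) = 0b0101; 0b0100 ⊕ 0b0101 = 0b0001.

P[0] = 0b1100, P[1] = 0b0010, P[2] = 0b0110, P[3] = 0b1010, P[4] = 0b0001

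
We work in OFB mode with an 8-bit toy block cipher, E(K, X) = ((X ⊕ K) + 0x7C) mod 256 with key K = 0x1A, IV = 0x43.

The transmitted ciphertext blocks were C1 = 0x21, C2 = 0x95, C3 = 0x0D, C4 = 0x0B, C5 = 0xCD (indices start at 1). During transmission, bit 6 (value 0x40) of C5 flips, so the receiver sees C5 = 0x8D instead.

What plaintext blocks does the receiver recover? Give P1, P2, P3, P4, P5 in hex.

OFB decryption: S_i = E(K, S_{i−1}) with S_{0} = IV; P_i = C_i ⊕ S_i.
Only C5 changed, to 0x8D. In OFB, a change in C_i flips the same bit in P_i only; the keystream is unaffected. Decrypting the received ciphertext:
P1: S = E(K, 0x43) = 0xD5; 0x21 ⊕ 0xD5 = 0xF4.
P2: S = E(K, 0xD5) = 0x4B; 0x95 ⊕ 0x4B = 0xDE.
P3: S = E(K, 0x4B) = 0xCD; 0x0D ⊕ 0xCD = 0xC0.
P4: S = E(K, 0xCD) = 0x53; 0x0B ⊕ 0x53 = 0x58.
P5: S = E(K, 0x53) = 0xC5; 0x8D ⊕ 0xC5 = 0x48.
Blocks that differ from the original plaintext: P5.

P1 = 0xF4, P2 = 0xDE, P3 = 0xC0, P4 = 0x58, P5 = 0x48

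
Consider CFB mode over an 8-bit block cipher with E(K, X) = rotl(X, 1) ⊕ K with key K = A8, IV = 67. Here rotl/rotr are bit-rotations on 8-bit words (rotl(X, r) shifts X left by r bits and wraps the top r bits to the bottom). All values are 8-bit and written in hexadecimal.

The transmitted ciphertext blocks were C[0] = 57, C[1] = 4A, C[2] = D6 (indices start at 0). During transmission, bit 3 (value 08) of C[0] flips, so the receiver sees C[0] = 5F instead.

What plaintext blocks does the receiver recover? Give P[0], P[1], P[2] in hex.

P[0] = 39, P[1] = 5C, P[2] = EA

CFB decryption: P_i = C_i ⊕ E(K, C_{i−1}), with C_{−1} = IV.
Only C[0] changed, to 5F. In CFB, a change in C_i flips the same bit in P_i and garbles P_{i+1}. Decrypting the received ciphertext:
P[0]: E(K, 67) = 66; 5F ⊕ 66 = 39.
P[1]: E(K, 5F) = 16; 4A ⊕ 16 = 5C.
P[2]: E(K, 4A) = 3C; D6 ⊕ 3C = EA.
Blocks that differ from the original plaintext: P[0], P[1].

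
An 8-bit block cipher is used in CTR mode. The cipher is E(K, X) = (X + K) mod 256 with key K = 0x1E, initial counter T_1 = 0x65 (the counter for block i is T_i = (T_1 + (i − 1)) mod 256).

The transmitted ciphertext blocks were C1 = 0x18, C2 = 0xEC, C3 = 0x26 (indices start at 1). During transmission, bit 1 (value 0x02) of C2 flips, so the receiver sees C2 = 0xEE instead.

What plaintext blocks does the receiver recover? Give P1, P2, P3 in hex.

CTR decryption: S_i = E(K, T_i) where T_i is the counter for block i; P_i = C_i ⊕ S_i.
Only C2 changed, to 0xEE. In CTR, a change in C_i flips the same bit in P_i only; the keystream is unaffected. Decrypting the received ciphertext:
P1: T = 0x65, S = E(K, T) = 0x83; 0x18 ⊕ 0x83 = 0x9B.
P2: T = 0x66, S = E(K, T) = 0x84; 0xEE ⊕ 0x84 = 0x6A.
P3: T = 0x67, S = E(K, T) = 0x85; 0x26 ⊕ 0x85 = 0xA3.
Blocks that differ from the original plaintext: P2.

P1 = 0x9B, P2 = 0x6A, P3 = 0xA3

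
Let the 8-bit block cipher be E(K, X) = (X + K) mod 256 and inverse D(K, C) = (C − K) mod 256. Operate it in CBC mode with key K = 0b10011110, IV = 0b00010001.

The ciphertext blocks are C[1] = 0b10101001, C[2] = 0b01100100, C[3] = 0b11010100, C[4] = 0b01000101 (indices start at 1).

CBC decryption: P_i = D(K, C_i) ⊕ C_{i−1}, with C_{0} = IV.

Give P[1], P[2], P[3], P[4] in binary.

P[1]: D(K, 0b10101001) = 0b00001011; 0b00001011 ⊕ 0b00010001 = 0b00011010.
P[2]: D(K, 0b01100100) = 0b11000110; 0b11000110 ⊕ 0b10101001 = 0b01101111.
P[3]: D(K, 0b11010100) = 0b00110110; 0b00110110 ⊕ 0b01100100 = 0b01010010.
P[4]: D(K, 0b01000101) = 0b10100111; 0b10100111 ⊕ 0b11010100 = 0b01110011.

P[1] = 0b00011010, P[2] = 0b01101111, P[3] = 0b01010010, P[4] = 0b01110011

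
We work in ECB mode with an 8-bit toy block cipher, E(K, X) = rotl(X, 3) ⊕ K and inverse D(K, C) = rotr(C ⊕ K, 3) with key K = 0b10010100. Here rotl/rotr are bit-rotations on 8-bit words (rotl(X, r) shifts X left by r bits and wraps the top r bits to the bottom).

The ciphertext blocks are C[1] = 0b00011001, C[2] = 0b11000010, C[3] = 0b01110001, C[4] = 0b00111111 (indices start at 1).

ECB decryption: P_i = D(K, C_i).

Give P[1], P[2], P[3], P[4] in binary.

P[1] = 0b10110001, P[2] = 0b11001010, P[3] = 0b10111100, P[4] = 0b01110101

P[1]: D(K, 0b00011001) = 0b10110001.
P[2]: D(K, 0b11000010) = 0b11001010.
P[3]: D(K, 0b01110001) = 0b10111100.
P[4]: D(K, 0b00111111) = 0b01110101.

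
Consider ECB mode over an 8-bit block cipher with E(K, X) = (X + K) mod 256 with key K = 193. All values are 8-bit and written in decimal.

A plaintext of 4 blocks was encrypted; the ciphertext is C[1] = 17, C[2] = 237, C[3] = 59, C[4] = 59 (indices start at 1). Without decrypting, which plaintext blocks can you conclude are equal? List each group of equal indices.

ECB encrypts each block independently with the same key, so equal ciphertext blocks imply equal plaintext blocks.
C[3] = C[4] = 59, so P[3] = P[4].

P[3] = P[4]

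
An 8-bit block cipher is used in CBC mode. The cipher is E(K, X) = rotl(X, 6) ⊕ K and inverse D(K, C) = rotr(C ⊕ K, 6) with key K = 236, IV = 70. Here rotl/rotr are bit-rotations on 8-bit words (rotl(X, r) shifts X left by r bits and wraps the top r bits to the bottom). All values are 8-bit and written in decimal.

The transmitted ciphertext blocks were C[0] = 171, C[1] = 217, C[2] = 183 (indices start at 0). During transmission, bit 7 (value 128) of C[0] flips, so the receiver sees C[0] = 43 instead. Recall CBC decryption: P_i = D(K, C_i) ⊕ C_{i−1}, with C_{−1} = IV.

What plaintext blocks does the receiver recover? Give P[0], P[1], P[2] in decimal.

Only C[0] changed, to 43. In CBC, a change in C_i garbles P_i and flips the same bit in P_{i+1}. Decrypting the received ciphertext:
P[0]: D(K, 43) = 31; 31 ⊕ 70 = 89.
P[1]: D(K, 217) = 212; 212 ⊕ 43 = 255.
P[2]: D(K, 183) = 109; 109 ⊕ 217 = 180.
Blocks that differ from the original plaintext: P[0], P[1].

P[0] = 89, P[1] = 255, P[2] = 180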